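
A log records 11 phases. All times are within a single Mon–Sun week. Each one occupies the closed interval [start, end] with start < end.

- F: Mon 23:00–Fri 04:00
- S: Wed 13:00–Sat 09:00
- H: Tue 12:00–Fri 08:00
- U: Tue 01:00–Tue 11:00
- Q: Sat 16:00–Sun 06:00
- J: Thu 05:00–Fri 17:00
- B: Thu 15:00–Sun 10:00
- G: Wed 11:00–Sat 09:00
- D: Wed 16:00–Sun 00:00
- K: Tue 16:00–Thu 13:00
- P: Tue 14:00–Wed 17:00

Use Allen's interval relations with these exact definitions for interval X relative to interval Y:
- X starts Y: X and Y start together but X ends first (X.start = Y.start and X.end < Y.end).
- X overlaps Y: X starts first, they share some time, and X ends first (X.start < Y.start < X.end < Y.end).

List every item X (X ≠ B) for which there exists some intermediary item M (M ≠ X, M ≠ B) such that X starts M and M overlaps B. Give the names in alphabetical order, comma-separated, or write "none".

Target B = [Thu 15:00, Sun 10:00].
Intermediaries M with M overlaps B: D, F, G, H, J, S.
Via D — items with X starts D: none.
Via F — items with X starts F: none.
Via G — items with X starts G: none.
Via H — items with X starts H: none.
Via J — items with X starts J: none.
Via S — items with X starts S: none.
Union: none.

none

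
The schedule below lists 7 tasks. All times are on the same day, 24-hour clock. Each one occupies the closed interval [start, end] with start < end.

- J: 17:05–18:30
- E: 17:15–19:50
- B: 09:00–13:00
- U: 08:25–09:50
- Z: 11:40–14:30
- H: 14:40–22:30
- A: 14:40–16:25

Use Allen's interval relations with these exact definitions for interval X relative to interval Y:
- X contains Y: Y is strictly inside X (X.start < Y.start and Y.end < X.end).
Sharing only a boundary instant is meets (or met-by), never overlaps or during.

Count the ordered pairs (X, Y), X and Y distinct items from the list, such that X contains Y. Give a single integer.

Checking all 42 ordered pairs for relation 'contains'; matching pairs in alphabetical order:
(H, E): H contains E ✓
(H, J): H contains J ✓
Count: 2.

2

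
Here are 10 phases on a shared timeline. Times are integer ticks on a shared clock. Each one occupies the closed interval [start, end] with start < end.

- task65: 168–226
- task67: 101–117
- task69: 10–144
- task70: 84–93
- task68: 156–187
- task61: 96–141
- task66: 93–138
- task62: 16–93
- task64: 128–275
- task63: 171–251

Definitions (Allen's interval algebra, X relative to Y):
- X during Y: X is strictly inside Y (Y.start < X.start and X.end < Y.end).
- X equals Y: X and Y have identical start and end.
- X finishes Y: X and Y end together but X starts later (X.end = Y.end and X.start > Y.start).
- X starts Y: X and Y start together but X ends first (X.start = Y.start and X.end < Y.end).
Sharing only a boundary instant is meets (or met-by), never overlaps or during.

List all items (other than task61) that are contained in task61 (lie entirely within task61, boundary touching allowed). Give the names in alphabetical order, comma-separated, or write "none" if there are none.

task67

Target task61 = [96, 141].
task62 [16, 93] → before → no.
task63 [171, 251] → after → no.
task64 [128, 275] → overlapped-by → no.
task65 [168, 226] → after → no.
task66 [93, 138] → overlaps → no.
task67 [101, 117] → during → yes.
task68 [156, 187] → after → no.
task69 [10, 144] → contains → no.
task70 [84, 93] → before → no.
Result: task67.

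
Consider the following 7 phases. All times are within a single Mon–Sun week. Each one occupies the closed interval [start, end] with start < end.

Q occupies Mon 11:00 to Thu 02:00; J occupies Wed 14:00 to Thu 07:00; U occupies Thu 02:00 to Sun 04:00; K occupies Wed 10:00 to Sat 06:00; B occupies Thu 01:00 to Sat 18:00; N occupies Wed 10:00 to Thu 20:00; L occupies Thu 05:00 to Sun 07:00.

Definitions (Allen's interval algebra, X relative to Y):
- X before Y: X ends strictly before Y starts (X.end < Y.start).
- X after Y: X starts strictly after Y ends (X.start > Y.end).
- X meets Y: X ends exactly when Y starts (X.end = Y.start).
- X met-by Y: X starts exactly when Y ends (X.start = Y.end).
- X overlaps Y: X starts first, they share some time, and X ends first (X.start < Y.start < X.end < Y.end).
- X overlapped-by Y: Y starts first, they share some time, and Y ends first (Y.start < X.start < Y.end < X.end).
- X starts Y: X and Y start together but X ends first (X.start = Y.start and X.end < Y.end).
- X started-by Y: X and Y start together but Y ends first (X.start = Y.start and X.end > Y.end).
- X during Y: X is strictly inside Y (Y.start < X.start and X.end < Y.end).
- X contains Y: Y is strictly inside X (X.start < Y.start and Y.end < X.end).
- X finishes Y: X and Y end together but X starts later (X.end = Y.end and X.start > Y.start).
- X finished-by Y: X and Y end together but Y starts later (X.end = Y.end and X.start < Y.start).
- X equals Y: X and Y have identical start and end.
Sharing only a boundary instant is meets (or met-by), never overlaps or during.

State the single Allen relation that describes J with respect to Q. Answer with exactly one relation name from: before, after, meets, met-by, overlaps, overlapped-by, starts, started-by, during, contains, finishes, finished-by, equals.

J = [Wed 14:00, Thu 07:00]; Q = [Mon 11:00, Thu 02:00].
Compare endpoints: J.start > Q.start, J.start < Q.end, J.end > Q.start, J.end > Q.end.
That pattern is 'overlapped-by'.

overlapped-by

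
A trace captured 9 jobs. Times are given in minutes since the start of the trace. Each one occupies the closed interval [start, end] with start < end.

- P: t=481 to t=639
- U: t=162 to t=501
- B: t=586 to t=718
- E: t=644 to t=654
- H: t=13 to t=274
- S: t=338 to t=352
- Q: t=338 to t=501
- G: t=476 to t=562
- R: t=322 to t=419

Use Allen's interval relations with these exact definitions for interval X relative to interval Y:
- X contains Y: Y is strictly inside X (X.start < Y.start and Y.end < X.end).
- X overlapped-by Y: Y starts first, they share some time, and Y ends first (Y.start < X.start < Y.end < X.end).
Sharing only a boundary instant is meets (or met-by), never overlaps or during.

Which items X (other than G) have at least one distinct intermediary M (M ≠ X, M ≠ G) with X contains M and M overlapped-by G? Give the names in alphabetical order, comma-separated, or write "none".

none

Target G = [t=476, t=562].
Intermediaries M with M overlapped-by G: P.
Via P — items with X contains P: none.
Union: none.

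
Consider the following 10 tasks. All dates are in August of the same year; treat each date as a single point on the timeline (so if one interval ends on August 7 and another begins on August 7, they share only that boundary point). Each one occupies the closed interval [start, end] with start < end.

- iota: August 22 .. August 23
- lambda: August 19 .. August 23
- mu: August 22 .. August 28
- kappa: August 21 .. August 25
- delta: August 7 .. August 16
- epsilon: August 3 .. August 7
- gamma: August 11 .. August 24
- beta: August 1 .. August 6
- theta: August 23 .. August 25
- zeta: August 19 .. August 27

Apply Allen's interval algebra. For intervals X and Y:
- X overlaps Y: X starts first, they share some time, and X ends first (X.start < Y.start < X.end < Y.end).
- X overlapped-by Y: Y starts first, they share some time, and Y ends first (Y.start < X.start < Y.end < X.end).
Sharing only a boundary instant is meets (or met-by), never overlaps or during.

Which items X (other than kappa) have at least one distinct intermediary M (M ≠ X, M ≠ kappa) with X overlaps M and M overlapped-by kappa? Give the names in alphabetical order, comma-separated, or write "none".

gamma, lambda, zeta

Target kappa = [August 21, August 25].
Intermediaries M with M overlapped-by kappa: mu.
Via mu — items with X overlaps mu: gamma, lambda, zeta.
Union: gamma, lambda, zeta.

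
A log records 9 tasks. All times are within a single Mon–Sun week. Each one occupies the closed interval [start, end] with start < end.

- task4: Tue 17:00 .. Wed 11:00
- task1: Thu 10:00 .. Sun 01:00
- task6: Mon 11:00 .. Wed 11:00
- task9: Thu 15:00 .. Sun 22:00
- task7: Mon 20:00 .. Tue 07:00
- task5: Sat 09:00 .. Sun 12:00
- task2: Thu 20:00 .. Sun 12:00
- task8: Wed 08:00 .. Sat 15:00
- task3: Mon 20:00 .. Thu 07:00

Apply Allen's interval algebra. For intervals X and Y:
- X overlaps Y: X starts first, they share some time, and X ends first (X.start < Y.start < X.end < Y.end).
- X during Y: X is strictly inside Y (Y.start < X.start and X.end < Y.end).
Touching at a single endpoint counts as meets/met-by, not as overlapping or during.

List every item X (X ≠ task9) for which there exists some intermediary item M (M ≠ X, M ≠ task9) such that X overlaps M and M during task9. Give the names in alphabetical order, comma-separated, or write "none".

Target task9 = [Thu 15:00, Sun 22:00].
Intermediaries M with M during task9: task2, task5.
Via task2 — items with X overlaps task2: task1, task8.
Via task5 — items with X overlaps task5: task1, task8.
Union: task1, task8.

task1, task8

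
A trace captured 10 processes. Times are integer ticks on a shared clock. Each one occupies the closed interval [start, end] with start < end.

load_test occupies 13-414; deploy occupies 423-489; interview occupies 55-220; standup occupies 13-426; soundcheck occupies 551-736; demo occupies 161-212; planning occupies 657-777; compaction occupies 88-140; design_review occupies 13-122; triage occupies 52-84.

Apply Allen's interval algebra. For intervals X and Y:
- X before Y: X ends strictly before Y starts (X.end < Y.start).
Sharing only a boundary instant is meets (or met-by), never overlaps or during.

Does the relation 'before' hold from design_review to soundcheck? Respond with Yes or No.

design_review = [13, 122], soundcheck = [551, 736].
Actual relation of design_review to soundcheck: before.
Asked whether 'before' holds → Yes.

Yes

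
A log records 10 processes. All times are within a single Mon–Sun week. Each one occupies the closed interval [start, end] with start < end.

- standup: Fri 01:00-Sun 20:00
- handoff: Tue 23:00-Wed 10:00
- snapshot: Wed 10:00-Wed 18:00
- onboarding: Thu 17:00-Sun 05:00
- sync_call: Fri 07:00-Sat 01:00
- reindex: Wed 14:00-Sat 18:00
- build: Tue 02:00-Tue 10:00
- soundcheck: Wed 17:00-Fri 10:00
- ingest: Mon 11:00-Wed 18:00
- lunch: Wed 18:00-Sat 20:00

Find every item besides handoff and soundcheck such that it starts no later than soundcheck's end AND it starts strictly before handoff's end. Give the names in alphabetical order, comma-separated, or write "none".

build, ingest

Conditions: its start is no later than soundcheck's end (X.start <= Fri 10:00) AND its start is strictly before handoff's end (X.start < Wed 10:00).
build: start Tue 02:00 <= Fri 10:00? ✓; start Tue 02:00 < Wed 10:00? ✓ → yes.
ingest: start Mon 11:00 <= Fri 10:00? ✓; start Mon 11:00 < Wed 10:00? ✓ → yes.
lunch: start Wed 18:00 <= Fri 10:00? ✓; start Wed 18:00 < Wed 10:00? ✗ → no.
onboarding: start Thu 17:00 <= Fri 10:00? ✓; start Thu 17:00 < Wed 10:00? ✗ → no.
reindex: start Wed 14:00 <= Fri 10:00? ✓; start Wed 14:00 < Wed 10:00? ✗ → no.
snapshot: start Wed 10:00 <= Fri 10:00? ✓; start Wed 10:00 < Wed 10:00? ✗ → no.
standup: start Fri 01:00 <= Fri 10:00? ✓; start Fri 01:00 < Wed 10:00? ✗ → no.
sync_call: start Fri 07:00 <= Fri 10:00? ✓; start Fri 07:00 < Wed 10:00? ✗ → no.
Result: build, ingest.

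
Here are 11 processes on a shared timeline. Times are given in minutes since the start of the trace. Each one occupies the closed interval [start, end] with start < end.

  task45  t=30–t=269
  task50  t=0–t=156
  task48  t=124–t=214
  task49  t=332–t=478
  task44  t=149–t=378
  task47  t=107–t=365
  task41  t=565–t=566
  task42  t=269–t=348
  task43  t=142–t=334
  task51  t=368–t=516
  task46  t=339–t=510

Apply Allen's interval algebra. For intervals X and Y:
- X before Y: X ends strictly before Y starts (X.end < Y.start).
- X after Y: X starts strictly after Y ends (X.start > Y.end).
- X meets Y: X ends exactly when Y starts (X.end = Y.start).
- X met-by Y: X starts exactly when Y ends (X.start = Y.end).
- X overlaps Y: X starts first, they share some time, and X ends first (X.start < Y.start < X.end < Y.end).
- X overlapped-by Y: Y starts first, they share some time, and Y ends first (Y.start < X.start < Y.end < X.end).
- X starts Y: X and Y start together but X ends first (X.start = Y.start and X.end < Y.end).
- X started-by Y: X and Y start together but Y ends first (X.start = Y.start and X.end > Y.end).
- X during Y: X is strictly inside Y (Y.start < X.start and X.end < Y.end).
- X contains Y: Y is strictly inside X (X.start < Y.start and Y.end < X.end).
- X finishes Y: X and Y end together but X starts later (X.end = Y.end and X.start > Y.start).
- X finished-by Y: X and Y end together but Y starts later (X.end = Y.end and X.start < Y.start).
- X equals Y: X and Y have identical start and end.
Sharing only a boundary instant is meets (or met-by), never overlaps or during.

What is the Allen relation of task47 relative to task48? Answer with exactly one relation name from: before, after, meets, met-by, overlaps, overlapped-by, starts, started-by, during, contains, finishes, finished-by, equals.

contains

task47 = [t=107, t=365]; task48 = [t=124, t=214].
Compare endpoints: task47.start < task48.start, task47.start < task48.end, task47.end > task48.start, task47.end > task48.end.
That pattern is 'contains'.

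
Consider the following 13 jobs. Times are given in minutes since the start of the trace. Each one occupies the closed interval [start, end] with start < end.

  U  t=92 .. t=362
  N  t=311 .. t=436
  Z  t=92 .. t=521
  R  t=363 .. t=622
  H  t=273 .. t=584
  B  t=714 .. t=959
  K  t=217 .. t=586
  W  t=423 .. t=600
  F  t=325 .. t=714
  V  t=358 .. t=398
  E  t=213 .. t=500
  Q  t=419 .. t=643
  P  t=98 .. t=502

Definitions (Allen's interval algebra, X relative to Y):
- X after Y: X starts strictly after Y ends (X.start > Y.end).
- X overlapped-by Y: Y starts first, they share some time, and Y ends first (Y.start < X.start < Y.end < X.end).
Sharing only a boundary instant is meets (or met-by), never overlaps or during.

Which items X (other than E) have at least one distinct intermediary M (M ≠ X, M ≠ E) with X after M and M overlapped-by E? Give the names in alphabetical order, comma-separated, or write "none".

B

Target E = [t=213, t=500].
Intermediaries M with M overlapped-by E: F, H, K, Q, R, W.
Via F — items with X after F: none.
Via H — items with X after H: B.
Via K — items with X after K: B.
Via Q — items with X after Q: B.
Via R — items with X after R: B.
Via W — items with X after W: B.
Union: B.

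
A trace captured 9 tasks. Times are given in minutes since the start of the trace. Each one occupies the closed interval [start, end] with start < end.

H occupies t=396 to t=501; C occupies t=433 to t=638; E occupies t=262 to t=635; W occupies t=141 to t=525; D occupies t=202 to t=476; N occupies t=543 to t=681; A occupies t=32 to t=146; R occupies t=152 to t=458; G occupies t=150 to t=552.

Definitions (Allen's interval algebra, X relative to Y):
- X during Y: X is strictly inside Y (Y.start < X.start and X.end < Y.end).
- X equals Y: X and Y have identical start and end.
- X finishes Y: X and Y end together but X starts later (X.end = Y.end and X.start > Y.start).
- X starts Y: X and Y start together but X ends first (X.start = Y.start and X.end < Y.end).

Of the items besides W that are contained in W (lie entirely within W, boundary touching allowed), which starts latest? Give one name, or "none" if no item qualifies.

H

Target W = [t=141, t=525].
A [t=32, t=146] → overlaps → excluded.
C [t=433, t=638] → overlapped-by → excluded.
D [t=202, t=476] → during → candidate.
E [t=262, t=635] → overlapped-by → excluded.
G [t=150, t=552] → overlapped-by → excluded.
H [t=396, t=501] → during → candidate.
N [t=543, t=681] → after → excluded.
R [t=152, t=458] → during → candidate.
Among candidates, latest start is t=396 → H.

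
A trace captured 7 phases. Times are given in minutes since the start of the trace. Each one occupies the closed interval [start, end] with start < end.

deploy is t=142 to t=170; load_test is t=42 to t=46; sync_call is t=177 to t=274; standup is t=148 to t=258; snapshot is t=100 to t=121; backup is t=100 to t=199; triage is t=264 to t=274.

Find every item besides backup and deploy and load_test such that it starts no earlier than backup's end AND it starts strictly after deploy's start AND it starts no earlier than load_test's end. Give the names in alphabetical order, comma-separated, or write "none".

Conditions: its start is no earlier than backup's end (X.start >= t=199) AND its start is strictly after deploy's start (X.start > t=142) AND its start is no earlier than load_test's end (X.start >= t=46).
snapshot: start t=100 >= t=199? ✗; start t=100 > t=142? ✗; start t=100 >= t=46? ✓ → no.
standup: start t=148 >= t=199? ✗; start t=148 > t=142? ✓; start t=148 >= t=46? ✓ → no.
sync_call: start t=177 >= t=199? ✗; start t=177 > t=142? ✓; start t=177 >= t=46? ✓ → no.
triage: start t=264 >= t=199? ✓; start t=264 > t=142? ✓; start t=264 >= t=46? ✓ → yes.
Result: triage.

triage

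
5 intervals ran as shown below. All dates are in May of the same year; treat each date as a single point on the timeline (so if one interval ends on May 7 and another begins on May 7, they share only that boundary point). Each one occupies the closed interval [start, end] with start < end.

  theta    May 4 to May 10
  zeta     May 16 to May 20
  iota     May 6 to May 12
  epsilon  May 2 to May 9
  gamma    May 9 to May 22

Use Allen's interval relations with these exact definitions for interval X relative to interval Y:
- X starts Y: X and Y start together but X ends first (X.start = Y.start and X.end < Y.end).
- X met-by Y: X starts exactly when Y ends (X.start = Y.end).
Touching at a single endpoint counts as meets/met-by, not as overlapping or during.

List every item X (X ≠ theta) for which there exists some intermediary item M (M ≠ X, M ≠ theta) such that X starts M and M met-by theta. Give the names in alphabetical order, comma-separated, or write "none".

none

Target theta = [May 4, May 10].
Intermediaries M with M met-by theta: none.
Union: none.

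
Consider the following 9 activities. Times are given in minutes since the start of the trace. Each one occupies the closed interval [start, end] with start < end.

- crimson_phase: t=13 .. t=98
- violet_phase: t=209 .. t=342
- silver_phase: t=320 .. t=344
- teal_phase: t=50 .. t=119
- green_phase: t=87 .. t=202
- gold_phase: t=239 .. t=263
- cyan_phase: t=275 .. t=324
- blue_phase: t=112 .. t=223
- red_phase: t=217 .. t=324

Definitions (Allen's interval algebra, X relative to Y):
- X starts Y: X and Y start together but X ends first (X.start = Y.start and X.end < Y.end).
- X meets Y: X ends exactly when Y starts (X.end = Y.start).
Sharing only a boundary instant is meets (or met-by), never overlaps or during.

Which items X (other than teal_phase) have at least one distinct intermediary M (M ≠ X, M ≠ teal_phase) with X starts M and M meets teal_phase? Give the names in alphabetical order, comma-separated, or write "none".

Target teal_phase = [t=50, t=119].
Intermediaries M with M meets teal_phase: none.
Union: none.

none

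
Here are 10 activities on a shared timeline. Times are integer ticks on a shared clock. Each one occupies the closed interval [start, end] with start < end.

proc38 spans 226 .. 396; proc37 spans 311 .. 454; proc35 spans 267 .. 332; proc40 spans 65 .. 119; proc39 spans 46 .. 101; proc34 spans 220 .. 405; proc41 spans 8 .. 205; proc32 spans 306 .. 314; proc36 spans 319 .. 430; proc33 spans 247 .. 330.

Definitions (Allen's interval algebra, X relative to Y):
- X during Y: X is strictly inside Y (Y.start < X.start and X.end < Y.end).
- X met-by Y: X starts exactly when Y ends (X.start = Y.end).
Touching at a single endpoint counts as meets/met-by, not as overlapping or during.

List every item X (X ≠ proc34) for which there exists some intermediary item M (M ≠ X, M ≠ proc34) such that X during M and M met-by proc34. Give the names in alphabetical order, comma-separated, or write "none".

Target proc34 = [220, 405].
Intermediaries M with M met-by proc34: none.
Union: none.

none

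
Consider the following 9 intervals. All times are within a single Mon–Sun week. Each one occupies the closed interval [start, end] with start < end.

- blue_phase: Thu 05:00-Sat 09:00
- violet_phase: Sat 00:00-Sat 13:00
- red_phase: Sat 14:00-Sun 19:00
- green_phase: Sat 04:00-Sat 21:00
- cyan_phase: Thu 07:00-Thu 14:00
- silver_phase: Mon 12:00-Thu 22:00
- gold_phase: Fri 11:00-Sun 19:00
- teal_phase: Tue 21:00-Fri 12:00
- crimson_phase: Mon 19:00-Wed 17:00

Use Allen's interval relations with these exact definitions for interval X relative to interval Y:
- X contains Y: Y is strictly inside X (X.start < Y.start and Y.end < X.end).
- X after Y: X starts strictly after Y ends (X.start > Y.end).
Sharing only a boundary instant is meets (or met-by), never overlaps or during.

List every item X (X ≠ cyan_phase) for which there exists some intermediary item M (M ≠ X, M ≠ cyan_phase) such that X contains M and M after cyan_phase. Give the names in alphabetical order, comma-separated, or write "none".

Target cyan_phase = [Thu 07:00, Thu 14:00].
Intermediaries M with M after cyan_phase: gold_phase, green_phase, red_phase, violet_phase.
Via gold_phase — items with X contains gold_phase: none.
Via green_phase — items with X contains green_phase: gold_phase.
Via red_phase — items with X contains red_phase: none.
Via violet_phase — items with X contains violet_phase: gold_phase.
Union: gold_phase.

gold_phase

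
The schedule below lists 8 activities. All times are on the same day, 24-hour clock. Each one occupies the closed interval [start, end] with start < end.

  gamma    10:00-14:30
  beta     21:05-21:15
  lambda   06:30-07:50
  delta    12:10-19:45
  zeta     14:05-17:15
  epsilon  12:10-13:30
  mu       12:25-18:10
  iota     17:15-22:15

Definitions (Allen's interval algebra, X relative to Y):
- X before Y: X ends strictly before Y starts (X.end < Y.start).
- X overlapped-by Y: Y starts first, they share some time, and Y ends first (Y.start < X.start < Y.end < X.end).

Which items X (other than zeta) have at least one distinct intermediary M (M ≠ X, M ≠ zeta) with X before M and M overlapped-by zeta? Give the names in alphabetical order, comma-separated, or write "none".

none

Target zeta = [14:05, 17:15].
Intermediaries M with M overlapped-by zeta: none.
Union: none.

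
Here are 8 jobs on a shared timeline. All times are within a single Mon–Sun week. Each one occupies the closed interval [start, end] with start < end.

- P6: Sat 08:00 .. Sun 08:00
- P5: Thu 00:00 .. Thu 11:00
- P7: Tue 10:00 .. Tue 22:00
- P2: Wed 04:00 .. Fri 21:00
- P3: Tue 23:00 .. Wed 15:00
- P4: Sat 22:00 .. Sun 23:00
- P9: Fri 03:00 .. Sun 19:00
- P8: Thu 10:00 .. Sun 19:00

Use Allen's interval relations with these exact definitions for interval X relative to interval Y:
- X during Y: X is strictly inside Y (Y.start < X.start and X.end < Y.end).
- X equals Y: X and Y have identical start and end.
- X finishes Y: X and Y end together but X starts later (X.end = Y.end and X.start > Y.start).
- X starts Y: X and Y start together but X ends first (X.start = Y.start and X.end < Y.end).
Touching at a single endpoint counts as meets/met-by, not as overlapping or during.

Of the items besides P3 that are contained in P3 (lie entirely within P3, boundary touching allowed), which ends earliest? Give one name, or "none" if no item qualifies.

Target P3 = [Tue 23:00, Wed 15:00].
P2 [Wed 04:00, Fri 21:00] → overlapped-by → excluded.
P4 [Sat 22:00, Sun 23:00] → after → excluded.
P5 [Thu 00:00, Thu 11:00] → after → excluded.
P6 [Sat 08:00, Sun 08:00] → after → excluded.
P7 [Tue 10:00, Tue 22:00] → before → excluded.
P8 [Thu 10:00, Sun 19:00] → after → excluded.
P9 [Fri 03:00, Sun 19:00] → after → excluded.
No candidates → none.

none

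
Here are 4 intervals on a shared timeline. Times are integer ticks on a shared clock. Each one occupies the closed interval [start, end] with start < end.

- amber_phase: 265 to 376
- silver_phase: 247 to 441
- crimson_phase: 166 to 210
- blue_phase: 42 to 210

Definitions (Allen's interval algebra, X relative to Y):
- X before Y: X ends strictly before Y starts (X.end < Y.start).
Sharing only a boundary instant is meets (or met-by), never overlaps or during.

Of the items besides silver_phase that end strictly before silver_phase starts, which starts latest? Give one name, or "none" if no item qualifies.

crimson_phase

Target silver_phase = [247, 441].
amber_phase [265, 376] → during → excluded.
blue_phase [42, 210] → before → candidate.
crimson_phase [166, 210] → before → candidate.
Among candidates, latest start is 166 → crimson_phase.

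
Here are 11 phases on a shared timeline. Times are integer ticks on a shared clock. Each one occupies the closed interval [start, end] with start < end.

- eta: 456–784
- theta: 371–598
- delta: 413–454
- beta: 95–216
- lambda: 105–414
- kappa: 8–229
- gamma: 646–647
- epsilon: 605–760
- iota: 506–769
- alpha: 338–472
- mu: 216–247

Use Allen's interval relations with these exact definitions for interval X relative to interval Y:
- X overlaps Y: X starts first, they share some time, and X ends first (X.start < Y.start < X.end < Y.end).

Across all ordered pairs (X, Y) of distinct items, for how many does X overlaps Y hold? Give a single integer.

Checking all 110 ordered pairs for relation 'overlaps'; matching pairs in alphabetical order:
(alpha, eta): alpha overlaps eta ✓
(alpha, theta): alpha overlaps theta ✓
(beta, lambda): beta overlaps lambda ✓
(kappa, lambda): kappa overlaps lambda ✓
(kappa, mu): kappa overlaps mu ✓
(lambda, alpha): lambda overlaps alpha ✓
(lambda, delta): lambda overlaps delta ✓
(lambda, theta): lambda overlaps theta ✓
(theta, eta): theta overlaps eta ✓
(theta, iota): theta overlaps iota ✓
Count: 10.

10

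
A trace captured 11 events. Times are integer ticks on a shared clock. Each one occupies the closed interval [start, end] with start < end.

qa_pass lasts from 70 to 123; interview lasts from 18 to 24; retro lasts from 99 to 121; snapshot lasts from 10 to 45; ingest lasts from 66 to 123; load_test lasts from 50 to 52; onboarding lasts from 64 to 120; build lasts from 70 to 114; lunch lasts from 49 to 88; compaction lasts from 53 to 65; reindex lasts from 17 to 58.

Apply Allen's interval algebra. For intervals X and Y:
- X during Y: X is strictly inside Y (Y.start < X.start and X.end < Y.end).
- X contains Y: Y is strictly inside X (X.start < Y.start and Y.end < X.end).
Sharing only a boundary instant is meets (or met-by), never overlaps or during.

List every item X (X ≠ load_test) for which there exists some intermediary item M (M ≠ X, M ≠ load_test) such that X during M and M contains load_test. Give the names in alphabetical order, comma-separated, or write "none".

compaction, interview

Target load_test = [50, 52].
Intermediaries M with M contains load_test: lunch, reindex.
Via lunch — items with X during lunch: compaction.
Via reindex — items with X during reindex: interview.
Union: compaction, interview.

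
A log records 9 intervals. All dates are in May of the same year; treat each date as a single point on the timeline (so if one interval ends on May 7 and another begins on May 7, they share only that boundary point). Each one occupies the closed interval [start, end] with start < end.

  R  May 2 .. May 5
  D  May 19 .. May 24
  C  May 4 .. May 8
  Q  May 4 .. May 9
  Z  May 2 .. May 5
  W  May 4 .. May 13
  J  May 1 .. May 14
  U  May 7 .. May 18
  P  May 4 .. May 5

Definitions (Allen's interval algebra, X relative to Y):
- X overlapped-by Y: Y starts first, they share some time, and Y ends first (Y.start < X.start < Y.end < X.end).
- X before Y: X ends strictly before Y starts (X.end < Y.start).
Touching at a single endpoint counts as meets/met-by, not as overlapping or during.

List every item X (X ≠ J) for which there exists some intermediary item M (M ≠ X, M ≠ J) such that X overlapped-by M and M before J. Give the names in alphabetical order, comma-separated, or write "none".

Target J = [May 1, May 14].
Intermediaries M with M before J: none.
Union: none.

none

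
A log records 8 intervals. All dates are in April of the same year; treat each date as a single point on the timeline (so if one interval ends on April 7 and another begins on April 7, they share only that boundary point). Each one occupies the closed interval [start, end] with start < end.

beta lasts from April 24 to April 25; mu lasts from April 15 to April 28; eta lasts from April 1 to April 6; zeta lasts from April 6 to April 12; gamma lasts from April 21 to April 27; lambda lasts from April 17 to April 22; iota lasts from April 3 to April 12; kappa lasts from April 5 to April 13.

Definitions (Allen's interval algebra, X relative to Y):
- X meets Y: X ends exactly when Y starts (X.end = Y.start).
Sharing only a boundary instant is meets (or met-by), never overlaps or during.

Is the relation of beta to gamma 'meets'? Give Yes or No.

beta = [April 24, April 25], gamma = [April 21, April 27].
Actual relation of beta to gamma: during.
Asked whether 'meets' holds → No.

No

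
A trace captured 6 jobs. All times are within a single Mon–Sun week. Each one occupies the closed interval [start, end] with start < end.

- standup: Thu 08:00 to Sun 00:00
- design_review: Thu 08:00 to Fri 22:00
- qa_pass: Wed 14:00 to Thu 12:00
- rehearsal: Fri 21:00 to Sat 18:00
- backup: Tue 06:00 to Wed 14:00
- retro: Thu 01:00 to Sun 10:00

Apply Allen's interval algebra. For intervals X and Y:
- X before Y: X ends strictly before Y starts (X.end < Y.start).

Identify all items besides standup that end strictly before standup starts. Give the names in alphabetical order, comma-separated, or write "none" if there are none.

Target standup = [Thu 08:00, Sun 00:00].
backup [Tue 06:00, Wed 14:00] → before → yes.
design_review [Thu 08:00, Fri 22:00] → starts → no.
qa_pass [Wed 14:00, Thu 12:00] → overlaps → no.
rehearsal [Fri 21:00, Sat 18:00] → during → no.
retro [Thu 01:00, Sun 10:00] → contains → no.
Result: backup.

backup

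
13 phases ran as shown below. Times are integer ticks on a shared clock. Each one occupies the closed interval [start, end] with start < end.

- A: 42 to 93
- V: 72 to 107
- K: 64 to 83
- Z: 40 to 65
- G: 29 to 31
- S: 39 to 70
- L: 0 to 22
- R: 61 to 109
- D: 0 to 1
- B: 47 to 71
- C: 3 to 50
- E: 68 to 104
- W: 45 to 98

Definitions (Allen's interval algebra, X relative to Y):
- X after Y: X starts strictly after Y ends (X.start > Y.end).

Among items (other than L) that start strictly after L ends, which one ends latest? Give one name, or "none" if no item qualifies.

Target L = [0, 22].
A [42, 93] → after → candidate.
B [47, 71] → after → candidate.
C [3, 50] → overlapped-by → excluded.
D [0, 1] → starts → excluded.
E [68, 104] → after → candidate.
G [29, 31] → after → candidate.
K [64, 83] → after → candidate.
R [61, 109] → after → candidate.
S [39, 70] → after → candidate.
V [72, 107] → after → candidate.
W [45, 98] → after → candidate.
Z [40, 65] → after → candidate.
Among candidates, latest end is 109 → R.

R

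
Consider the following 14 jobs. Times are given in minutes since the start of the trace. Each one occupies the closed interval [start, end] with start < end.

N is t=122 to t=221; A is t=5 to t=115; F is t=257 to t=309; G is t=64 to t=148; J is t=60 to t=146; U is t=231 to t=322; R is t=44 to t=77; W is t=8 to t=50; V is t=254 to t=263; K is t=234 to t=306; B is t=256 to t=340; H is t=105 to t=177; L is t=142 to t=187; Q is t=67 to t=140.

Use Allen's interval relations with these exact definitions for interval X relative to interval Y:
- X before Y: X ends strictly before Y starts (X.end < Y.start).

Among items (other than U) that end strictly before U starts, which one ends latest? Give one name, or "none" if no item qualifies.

N

Target U = [t=231, t=322].
A [t=5, t=115] → before → candidate.
B [t=256, t=340] → overlapped-by → excluded.
F [t=257, t=309] → during → excluded.
G [t=64, t=148] → before → candidate.
H [t=105, t=177] → before → candidate.
J [t=60, t=146] → before → candidate.
K [t=234, t=306] → during → excluded.
L [t=142, t=187] → before → candidate.
N [t=122, t=221] → before → candidate.
Q [t=67, t=140] → before → candidate.
R [t=44, t=77] → before → candidate.
V [t=254, t=263] → during → excluded.
W [t=8, t=50] → before → candidate.
Among candidates, latest end is t=221 → N.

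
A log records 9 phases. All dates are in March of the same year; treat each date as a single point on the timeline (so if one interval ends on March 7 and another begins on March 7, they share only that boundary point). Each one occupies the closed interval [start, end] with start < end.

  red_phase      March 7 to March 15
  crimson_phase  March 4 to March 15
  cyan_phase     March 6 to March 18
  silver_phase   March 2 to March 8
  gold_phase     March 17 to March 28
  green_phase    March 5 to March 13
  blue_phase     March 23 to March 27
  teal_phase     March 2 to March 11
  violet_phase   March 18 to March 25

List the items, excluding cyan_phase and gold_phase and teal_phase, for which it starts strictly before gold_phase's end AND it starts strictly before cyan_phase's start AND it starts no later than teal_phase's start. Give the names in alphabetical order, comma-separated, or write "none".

Conditions: its start is strictly before gold_phase's end (X.start < March 28) AND its start is strictly before cyan_phase's start (X.start < March 6) AND its start is no later than teal_phase's start (X.start <= March 2).
blue_phase: start March 23 < March 28? ✓; start March 23 < March 6? ✗; start March 23 <= March 2? ✗ → no.
crimson_phase: start March 4 < March 28? ✓; start March 4 < March 6? ✓; start March 4 <= March 2? ✗ → no.
green_phase: start March 5 < March 28? ✓; start March 5 < March 6? ✓; start March 5 <= March 2? ✗ → no.
red_phase: start March 7 < March 28? ✓; start March 7 < March 6? ✗; start March 7 <= March 2? ✗ → no.
silver_phase: start March 2 < March 28? ✓; start March 2 < March 6? ✓; start March 2 <= March 2? ✓ → yes.
violet_phase: start March 18 < March 28? ✓; start March 18 < March 6? ✗; start March 18 <= March 2? ✗ → no.
Result: silver_phase.

silver_phase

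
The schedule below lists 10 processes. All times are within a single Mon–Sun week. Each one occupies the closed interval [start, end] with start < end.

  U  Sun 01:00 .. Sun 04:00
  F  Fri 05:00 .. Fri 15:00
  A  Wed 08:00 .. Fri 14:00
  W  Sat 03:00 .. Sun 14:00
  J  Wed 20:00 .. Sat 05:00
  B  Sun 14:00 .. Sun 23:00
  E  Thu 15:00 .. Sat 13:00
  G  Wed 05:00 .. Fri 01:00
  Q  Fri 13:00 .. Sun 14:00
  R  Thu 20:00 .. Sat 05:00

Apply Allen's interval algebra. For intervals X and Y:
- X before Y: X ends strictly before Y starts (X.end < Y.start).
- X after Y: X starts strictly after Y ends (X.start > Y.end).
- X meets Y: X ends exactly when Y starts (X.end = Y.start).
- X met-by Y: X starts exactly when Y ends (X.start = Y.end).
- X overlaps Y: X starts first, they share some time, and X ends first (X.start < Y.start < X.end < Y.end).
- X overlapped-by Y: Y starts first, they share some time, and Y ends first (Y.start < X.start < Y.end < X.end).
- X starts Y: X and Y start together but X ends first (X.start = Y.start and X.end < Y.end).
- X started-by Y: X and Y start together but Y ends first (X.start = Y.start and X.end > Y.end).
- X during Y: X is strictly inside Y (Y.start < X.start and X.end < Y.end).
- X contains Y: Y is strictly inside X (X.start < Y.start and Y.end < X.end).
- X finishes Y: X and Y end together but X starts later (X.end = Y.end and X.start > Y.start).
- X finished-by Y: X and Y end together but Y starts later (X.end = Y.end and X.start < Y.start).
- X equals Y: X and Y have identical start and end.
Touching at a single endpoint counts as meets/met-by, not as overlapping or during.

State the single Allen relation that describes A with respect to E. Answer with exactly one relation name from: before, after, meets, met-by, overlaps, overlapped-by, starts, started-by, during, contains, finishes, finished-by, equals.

overlaps

A = [Wed 08:00, Fri 14:00]; E = [Thu 15:00, Sat 13:00].
Compare endpoints: A.start < E.start, A.start < E.end, A.end > E.start, A.end < E.end.
That pattern is 'overlaps'.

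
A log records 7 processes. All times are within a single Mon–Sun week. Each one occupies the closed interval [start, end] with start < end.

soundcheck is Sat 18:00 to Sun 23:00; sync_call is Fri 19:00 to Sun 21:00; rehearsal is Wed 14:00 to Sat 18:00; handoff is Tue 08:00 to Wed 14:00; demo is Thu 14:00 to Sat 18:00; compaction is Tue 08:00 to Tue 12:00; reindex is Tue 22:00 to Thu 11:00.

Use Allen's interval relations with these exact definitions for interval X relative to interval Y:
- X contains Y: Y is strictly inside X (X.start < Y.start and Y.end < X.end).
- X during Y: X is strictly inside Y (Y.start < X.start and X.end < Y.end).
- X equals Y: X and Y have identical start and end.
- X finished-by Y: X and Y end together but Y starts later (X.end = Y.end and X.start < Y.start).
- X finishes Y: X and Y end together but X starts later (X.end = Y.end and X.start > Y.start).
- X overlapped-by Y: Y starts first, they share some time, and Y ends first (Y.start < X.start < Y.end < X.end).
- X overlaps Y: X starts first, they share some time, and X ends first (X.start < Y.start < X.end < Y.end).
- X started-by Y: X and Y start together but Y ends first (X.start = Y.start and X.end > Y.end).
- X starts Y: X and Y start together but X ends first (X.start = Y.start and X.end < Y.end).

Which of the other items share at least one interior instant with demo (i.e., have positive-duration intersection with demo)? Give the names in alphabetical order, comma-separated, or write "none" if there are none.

rehearsal, sync_call

Target demo = [Thu 14:00, Sat 18:00].
compaction [Tue 08:00, Tue 12:00] → before → no.
handoff [Tue 08:00, Wed 14:00] → before → no.
rehearsal [Wed 14:00, Sat 18:00] → finished-by → yes.
reindex [Tue 22:00, Thu 11:00] → before → no.
soundcheck [Sat 18:00, Sun 23:00] → met-by → no.
sync_call [Fri 19:00, Sun 21:00] → overlapped-by → yes.
Result: rehearsal, sync_call.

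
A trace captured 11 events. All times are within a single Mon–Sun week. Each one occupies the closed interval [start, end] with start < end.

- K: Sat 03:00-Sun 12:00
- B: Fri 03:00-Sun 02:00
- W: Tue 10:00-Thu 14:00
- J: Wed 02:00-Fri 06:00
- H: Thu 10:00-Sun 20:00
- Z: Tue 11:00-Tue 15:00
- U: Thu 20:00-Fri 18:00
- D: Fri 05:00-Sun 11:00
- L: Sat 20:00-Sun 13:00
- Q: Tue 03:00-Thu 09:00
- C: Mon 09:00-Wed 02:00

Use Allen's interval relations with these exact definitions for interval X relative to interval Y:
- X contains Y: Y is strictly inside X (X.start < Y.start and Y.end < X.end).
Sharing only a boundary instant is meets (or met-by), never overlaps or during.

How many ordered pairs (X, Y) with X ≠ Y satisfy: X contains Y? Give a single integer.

8

Checking all 110 ordered pairs for relation 'contains'; matching pairs in alphabetical order:
(C, Z): C contains Z ✓
(H, B): H contains B ✓
(H, D): H contains D ✓
(H, K): H contains K ✓
(H, L): H contains L ✓
(H, U): H contains U ✓
(Q, Z): Q contains Z ✓
(W, Z): W contains Z ✓
Count: 8.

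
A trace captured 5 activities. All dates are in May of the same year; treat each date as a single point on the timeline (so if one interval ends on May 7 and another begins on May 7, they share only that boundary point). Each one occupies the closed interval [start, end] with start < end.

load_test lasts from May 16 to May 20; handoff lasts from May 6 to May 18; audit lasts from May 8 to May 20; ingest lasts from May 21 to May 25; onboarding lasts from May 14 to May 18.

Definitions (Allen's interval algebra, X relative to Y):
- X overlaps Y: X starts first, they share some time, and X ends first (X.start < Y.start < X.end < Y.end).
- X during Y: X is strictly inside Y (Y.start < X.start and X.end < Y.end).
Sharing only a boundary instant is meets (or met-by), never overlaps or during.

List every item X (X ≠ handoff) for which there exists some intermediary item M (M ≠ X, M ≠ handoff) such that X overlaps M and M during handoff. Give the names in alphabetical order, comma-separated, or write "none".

none

Target handoff = [May 6, May 18].
Intermediaries M with M during handoff: none.
Union: none.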